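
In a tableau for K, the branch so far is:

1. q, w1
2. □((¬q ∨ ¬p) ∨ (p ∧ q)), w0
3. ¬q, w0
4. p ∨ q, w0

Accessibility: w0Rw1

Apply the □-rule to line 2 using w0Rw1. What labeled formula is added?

(¬q ∨ ¬p) ∨ (p ∧ q), w1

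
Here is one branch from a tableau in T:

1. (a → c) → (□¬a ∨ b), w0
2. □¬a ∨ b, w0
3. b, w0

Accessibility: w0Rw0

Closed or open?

Open

There is no literal clash: for every atom and world, at most one sign appears.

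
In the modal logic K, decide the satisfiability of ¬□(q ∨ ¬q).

No, unsatisfiable

1. ¬□(q ∨ ¬q), u
2. ¬(q ∨ ¬q), v
3. ¬q, v
4. q, v
Accessibility: uRv
Branch closes: q and ¬q both at v.
All branches of the tableau close; one closing branch shown above.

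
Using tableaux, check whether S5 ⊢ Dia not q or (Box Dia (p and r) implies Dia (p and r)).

Tableau for the negation not (Dia not q or (Box Dia (p and r) implies Dia (p and r))):
1. not (Dia not q or (Box Dia (p and r) implies Dia (p and r))), 0
2. not Dia not q, 0
3. not (Box Dia (p and r) implies Dia (p and r)), 0
4. Box Dia (p and r), 0
5. not Dia (p and r), 0
6. q, 0
7. Dia (p and r), 0
8. not (p and r), 0
9. not r, 0
10. p and r, 1
11. p, 1
12. r, 1
13. q, 1
14. Dia (p and r), 1
15. not (p and r), 1
16. not r, 1
Accessibility: 0R0, 0R1, 1R0, 1R1
Branch closes: r and not r both at 1.
All branches of the negation close; one closing branch shown above.

Yes, valid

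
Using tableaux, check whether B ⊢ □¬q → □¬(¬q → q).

Tableau for the negation ¬(□¬q → □¬(¬q → q)):
1. ¬(□¬q → □¬(¬q → q)), w0
2. □¬q, w0
3. ¬□¬(¬q → q), w0
4. ¬q, w0
5. ¬q → q, w1
6. ¬q, w1
7. q, w1
Accessibility: w0Rw0, w0Rw1, w1Rw0, w1Rw1
Branch closes: q and ¬q both at w1.
Every branch of the negation's tableau closes; the branch above is one of them.

Valid in B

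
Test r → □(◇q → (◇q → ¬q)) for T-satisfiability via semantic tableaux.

1. r → □(◇q → (◇q → ¬q)), u
2. □(◇q → (◇q → ¬q)), u
3. ◇q → (◇q → ¬q), u
4. ◇q → ¬q, u
5. ¬q, u
Accessibility: uRu

Satisfiable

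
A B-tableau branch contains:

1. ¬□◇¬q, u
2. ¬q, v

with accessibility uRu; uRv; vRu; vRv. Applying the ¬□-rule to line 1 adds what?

a fresh world w with uRw, and ¬◇¬q at w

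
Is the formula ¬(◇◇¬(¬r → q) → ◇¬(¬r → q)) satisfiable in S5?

Unsatisfiable

1. ¬(◇◇¬(¬r → q) → ◇¬(¬r → q)), w0
2. ◇◇¬(¬r → q), w0   [¬→-rule on 1]
3. ¬◇¬(¬r → q), w0   [¬→-rule on 1]
4. ¬r → q, w0   [¬◇-rule on 3 via w0Rw0]
5. q, w0   [→-rule on 4 (branches; this branch)]
6. ◇¬(¬r → q), w1   [◇-rule on 2: fresh world w1, w0Rw1]
7. ¬r → q, w1   [¬◇-rule on 3 via w0Rw1]
8. q, w1   [→-rule on 7 (branches; this branch)]
9. ¬(¬r → q), w2   [◇-rule on 6: fresh world w2, w1Rw2]
10. ¬r, w2   [¬→-rule on 9]
11. ¬q, w2   [¬→-rule on 9]
12. ¬r → q, w2   [¬◇-rule on 3 via w0Rw2]
13. q, w2   [→-rule on 12 (branches; this branch)]
Accessibility: w0Rw0, w0Rw1, w0Rw2, w1Rw0, w1Rw1, w1Rw2, w2Rw0, w2Rw1, w2Rw2
Branch closes: q and ¬q both at w2.
Every branch closes; the branch above is one of them.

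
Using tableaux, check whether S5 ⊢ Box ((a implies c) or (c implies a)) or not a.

Tableau for the negation not (Box ((a implies c) or (c implies a)) or not a):
1. not (Box ((a implies c) or (c implies a)) or not a), u
2. not Box ((a implies c) or (c implies a)), u
3. a, u
4. not ((a implies c) or (c implies a)), v
5. not (a implies c), v
6. not (c implies a), v
7. a, v
8. not c, v
9. c, v
10. not a, v
Accessibility: uRu, uRv, vRu, vRv
Branch closes: c and not c both at v.
Every branch of the negation's tableau closes; the branch above is one of them.

Valid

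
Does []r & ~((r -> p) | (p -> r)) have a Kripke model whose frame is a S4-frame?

1. []r & ~((r -> p) | (p -> r)), u
2. []r, u
3. ~((r -> p) | (p -> r)), u
4. ~(r -> p), u
5. ~(p -> r), u
6. r, u
7. ~p, u
8. p, u
9. ~r, u
Accessibility: uRu
Branch closes: p and ~p both at u.
All branches of the tableau close; one closing branch shown above.

No, unsatisfiable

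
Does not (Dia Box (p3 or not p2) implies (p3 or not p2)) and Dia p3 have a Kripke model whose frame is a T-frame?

Satisfiable

1. not (Dia Box (p3 or not p2) implies (p3 or not p2)) and Dia p3, u
2. not (Dia Box (p3 or not p2) implies (p3 or not p2)), u
3. Dia p3, u
4. Dia Box (p3 or not p2), u
5. not (p3 or not p2), u
6. not p3, u
7. p2, u
8. p3, v
9. Box (p3 or not p2), w
10. p3 or not p2, w
11. not p2, w
Accessibility: uRu, uRv, uRw, vRv, wRw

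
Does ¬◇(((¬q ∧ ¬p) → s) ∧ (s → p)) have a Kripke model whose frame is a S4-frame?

Satisfiable

1. ¬◇(((¬q ∧ ¬p) → s) ∧ (s → p)), u
2. ¬(((¬q ∧ ¬p) → s) ∧ (s → p)), u
3. ¬(s → p), u
4. s, u
5. ¬p, u
Accessibility: uRu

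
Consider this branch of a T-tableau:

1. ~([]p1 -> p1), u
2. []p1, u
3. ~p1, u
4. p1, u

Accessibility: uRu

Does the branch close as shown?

Closed

Both p1 and ~p1 appear at u.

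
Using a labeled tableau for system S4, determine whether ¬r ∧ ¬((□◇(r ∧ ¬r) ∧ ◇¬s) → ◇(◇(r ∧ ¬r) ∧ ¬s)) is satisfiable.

1. ¬r ∧ ¬((□◇(r ∧ ¬r) ∧ ◇¬s) → ◇(◇(r ∧ ¬r) ∧ ¬s)), u
2. ¬r, u
3. ¬((□◇(r ∧ ¬r) ∧ ◇¬s) → ◇(◇(r ∧ ¬r) ∧ ¬s)), u
4. □◇(r ∧ ¬r) ∧ ◇¬s, u
5. ¬◇(◇(r ∧ ¬r) ∧ ¬s), u
6. □◇(r ∧ ¬r), u
7. ◇¬s, u
8. ¬(◇(r ∧ ¬r) ∧ ¬s), u
9. ◇(r ∧ ¬r), u
10. ¬◇(r ∧ ¬r), u
11. ¬(r ∧ ¬r), u
12. ¬s, v
13. ¬(◇(r ∧ ¬r) ∧ ¬s), v
14. ◇(r ∧ ¬r), v
15. ¬(r ∧ ¬r), v
16. ¬◇(r ∧ ¬r), v
17. r, v
18. r ∧ ¬r, w
19. r, w
20. ¬r, w
Accessibility: uRu, uRv, uRw, vRv, wRw
Branch closes: r and ¬r both at w.
Every branch closes; the branch above is one of them.

No, unsatisfiable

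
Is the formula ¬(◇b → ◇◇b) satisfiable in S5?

1. ¬(◇b → ◇◇b), 0
2. ◇b, 0
3. ¬◇◇b, 0
4. ¬◇b, 0
5. ¬b, 0
6. b, 1
7. ¬◇b, 1
8. ¬b, 1
Accessibility: 0R0, 0R1, 1R0, 1R1
Branch closes: b and ¬b both at 1.
(One branch shown.) All branches close.

Unsatisfiable (every branch closes)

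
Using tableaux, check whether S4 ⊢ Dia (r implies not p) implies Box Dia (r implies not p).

Not valid

Tableau for the negation not (Dia (r implies not p) implies Box Dia (r implies not p)):
1. not (Dia (r implies not p) implies Box Dia (r implies not p)), u
2. Dia (r implies not p), u
3. not Box Dia (r implies not p), u
4. r implies not p, v
5. not p, v
6. not Dia (r implies not p), w
7. not (r implies not p), w
8. r, w
9. p, w
Accessibility: uRu, uRv, uRw, vRv, wRw
The negation has an open branch (countermodel exists).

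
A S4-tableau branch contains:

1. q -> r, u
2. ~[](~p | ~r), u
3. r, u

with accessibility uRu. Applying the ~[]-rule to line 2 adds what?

a fresh world v with uRv, and ~(~p | ~r) at v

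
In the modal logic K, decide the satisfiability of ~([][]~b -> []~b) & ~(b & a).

Satisfiable (open branch found)

1. ~([][]~b -> []~b) & ~(b & a), u
2. ~([][]~b -> []~b), u   [&-rule on 1]
3. ~(b & a), u   [&-rule on 1]
4. [][]~b, u   [~->-rule on 2]
5. ~[]~b, u   [~->-rule on 2]
6. ~a, u   [~&-rule on 3 (branches; this branch)]
7. b, v   [~[]-rule on 5: fresh world v, uRv]
8. []~b, v   [[]-rule on 4 via uRv]
Accessibility: uRv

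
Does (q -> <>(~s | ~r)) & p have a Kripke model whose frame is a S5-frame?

1. (q -> <>(~s | ~r)) & p, 0
2. q -> <>(~s | ~r), 0   [&-rule on 1]
3. p, 0   [&-rule on 1]
4. <>(~s | ~r), 0   [->-rule on 2 (branches; this branch)]
5. ~s | ~r, 1   [<>-rule on 4: fresh world 1, 0R1]
6. ~r, 1   [|-rule on 5 (branches; this branch)]
Accessibility: 0R0, 0R1, 1R0, 1R1

Satisfiable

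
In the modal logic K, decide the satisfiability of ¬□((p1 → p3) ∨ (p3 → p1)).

Unsatisfiable (every branch closes)

1. ¬□((p1 → p3) ∨ (p3 → p1)), w0
2. ¬((p1 → p3) ∨ (p3 → p1)), w1
3. ¬(p1 → p3), w1
4. ¬(p3 → p1), w1
5. p1, w1
6. ¬p3, w1
7. p3, w1
8. ¬p1, w1
Accessibility: w0Rw1
Branch closes: p3 and ¬p3 both at w1.
Every branch closes; the branch above is one of them.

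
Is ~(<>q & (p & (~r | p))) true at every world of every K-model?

Tableau for the negation <>q & (p & (~r | p)):
1. <>q & (p & (~r | p)), 0
2. <>q, 0
3. p & (~r | p), 0
4. p, 0
5. ~r | p, 0
6. q, 1
Accessibility: 0R1
The negation has an open branch (countermodel exists).

Invalid (countermodel exists)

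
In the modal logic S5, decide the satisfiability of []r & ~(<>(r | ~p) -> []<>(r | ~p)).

1. []r & ~(<>(r | ~p) -> []<>(r | ~p)), 0
2. []r, 0
3. ~(<>(r | ~p) -> []<>(r | ~p)), 0
4. <>(r | ~p), 0
5. ~[]<>(r | ~p), 0
6. r, 0
7. r | ~p, 1
8. r, 1
9. ~p, 1
10. ~<>(r | ~p), 2
11. r, 2
12. ~(r | ~p), 0
13. ~r, 0
14. p, 0
Accessibility: 0R0, 0R1, 0R2, 1R0, 1R1, 1R2, 2R0, 2R1, 2R2
Branch closes: r and ~r both at 0.
Every branch closes; the branch above is one of them.

Unsatisfiable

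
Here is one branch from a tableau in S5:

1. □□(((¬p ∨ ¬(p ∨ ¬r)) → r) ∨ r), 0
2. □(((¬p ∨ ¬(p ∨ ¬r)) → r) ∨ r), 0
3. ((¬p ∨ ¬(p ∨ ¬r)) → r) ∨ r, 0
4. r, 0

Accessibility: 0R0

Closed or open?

There is no literal clash: for every atom and world, at most one sign appears.

Open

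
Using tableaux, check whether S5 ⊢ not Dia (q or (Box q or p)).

Invalid (countermodel exists)

Tableau for the negation Dia (q or (Box q or p)):
1. Dia (q or (Box q or p)), u
2. q or (Box q or p), v   [Dia-rule on 1: fresh world v, uRv]
3. Box q or p, v   [or-rule on 2 (branches; this branch)]
4. p, v   [or-rule on 3 (branches; this branch)]
Accessibility: uRu, uRv, vRu, vRv
The negation has an open branch (countermodel exists).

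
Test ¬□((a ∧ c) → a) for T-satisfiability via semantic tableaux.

1. ¬□((a ∧ c) → a), u
2. ¬((a ∧ c) → a), v   [¬□-rule on 1: fresh world v, uRv]
3. a ∧ c, v   [¬→-rule on 2]
4. ¬a, v   [¬→-rule on 2]
5. a, v   [∧-rule on 3]
6. c, v   [∧-rule on 3]
Accessibility: uRu, uRv, vRv
Branch closes: a and ¬a both at v.
(One branch shown.) All branches close.

No, unsatisfiable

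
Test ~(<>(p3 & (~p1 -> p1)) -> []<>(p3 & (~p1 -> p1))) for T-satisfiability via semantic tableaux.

1. ~(<>(p3 & (~p1 -> p1)) -> []<>(p3 & (~p1 -> p1))), u
2. <>(p3 & (~p1 -> p1)), u
3. ~[]<>(p3 & (~p1 -> p1)), u
4. p3 & (~p1 -> p1), v
5. p3, v
6. ~p1 -> p1, v
7. p1, v
8. ~<>(p3 & (~p1 -> p1)), w
9. ~(p3 & (~p1 -> p1)), w
10. ~(~p1 -> p1), w
11. ~p1, w
Accessibility: uRu, uRv, uRw, vRv, wRw

Satisfiable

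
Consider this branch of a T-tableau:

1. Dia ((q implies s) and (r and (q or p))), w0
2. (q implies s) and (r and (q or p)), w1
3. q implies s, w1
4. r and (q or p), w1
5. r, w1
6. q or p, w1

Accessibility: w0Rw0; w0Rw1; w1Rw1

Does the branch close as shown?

Open

There is no literal clash: for every atom and world, at most one sign appears.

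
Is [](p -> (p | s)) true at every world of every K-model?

Valid

Tableau for the negation ~[](p -> (p | s)):
1. ~[](p -> (p | s)), u
2. ~(p -> (p | s)), v
3. p, v
4. ~(p | s), v
5. ~p, v
6. ~s, v
Accessibility: uRv
Branch closes: p and ~p both at v.
Every branch of the negation's tableau closes; the branch above is one of them.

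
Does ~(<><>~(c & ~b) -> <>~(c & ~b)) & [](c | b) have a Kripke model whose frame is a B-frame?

1. ~(<><>~(c & ~b) -> <>~(c & ~b)) & [](c | b), u
2. ~(<><>~(c & ~b) -> <>~(c & ~b)), u   [&-rule on 1]
3. [](c | b), u   [&-rule on 1]
4. <><>~(c & ~b), u   [~->-rule on 2]
5. ~<>~(c & ~b), u   [~->-rule on 2]
6. c | b, u   [[]-rule on 3 via uRu]
7. c & ~b, u   [~<>-rule on 5 via uRu]
8. c, u   [&-rule on 7]
9. ~b, u   [&-rule on 7]
10. <>~(c & ~b), v   [<>-rule on 4: fresh world v, uRv]
11. c | b, v   [[]-rule on 3 via uRv]
12. c & ~b, v   [~<>-rule on 5 via uRv]
13. c, v   [&-rule on 12]
14. ~b, v   [&-rule on 12]
15. ~(c & ~b), w   [<>-rule on 10: fresh world w, vRw]
16. b, w   [~&-rule on 15 (branches; this branch)]
Accessibility: uRu, uRv, vRu, vRv, vRw, wRv, wRw

Yes, satisfiable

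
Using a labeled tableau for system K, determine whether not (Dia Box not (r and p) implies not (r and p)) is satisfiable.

Satisfiable (open branch found)

1. not (Dia Box not (r and p) implies not (r and p)), w0
2. Dia Box not (r and p), w0
3. r and p, w0
4. r, w0
5. p, w0
6. Box not (r and p), w1
Accessibility: w0Rw1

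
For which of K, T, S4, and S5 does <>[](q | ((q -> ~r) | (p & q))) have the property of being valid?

T-tableau for the negation ~<>[](q | ((q -> ~r) | (p & q))):
1. ~<>[](q | ((q -> ~r) | (p & q))), u
2. ~[](q | ((q -> ~r) | (p & q))), u   [~<>-rule on 1 via uRu]
3. ~(q | ((q -> ~r) | (p & q))), v   [~[]-rule on 2: fresh world v, uRv]
4. ~q, v   [~|-rule on 3]
5. ~((q -> ~r) | (p & q)), v   [~|-rule on 3]
6. ~(q -> ~r), v   [~|-rule on 5]
7. ~(p & q), v   [~|-rule on 5]
8. q, v   [~->-rule on 6]
9. r, v   [~->-rule on 6]
Accessibility: uRu, uRv, vRv
Branch closes: q and ~q both at v.
Every branch closes (one shown): valid in T, hence also in S4, S5 (every theorem of T is a theorem of S4 and S5).
K-tableau for the negation ~<>[](q | ((q -> ~r) | (p & q))):
1. ~<>[](q | ((q -> ~r) | (p & q))), u
Complete open branch: countermodel on a K-frame, so not valid in K.

T, S4, S5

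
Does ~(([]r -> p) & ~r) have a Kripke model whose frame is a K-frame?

Yes, satisfiable

1. ~(([]r -> p) & ~r), u
2. r, u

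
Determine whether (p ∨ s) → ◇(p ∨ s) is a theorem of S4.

Valid in S4

Tableau for the negation ¬((p ∨ s) → ◇(p ∨ s)):
1. ¬((p ∨ s) → ◇(p ∨ s)), w0
2. p ∨ s, w0
3. ¬◇(p ∨ s), w0
4. ¬(p ∨ s), w0
5. ¬p, w0
6. ¬s, w0
7. s, w0
Accessibility: w0Rw0
Branch closes: s and ¬s both at w0.
Every branch of the negation's tableau closes; the branch above is one of them.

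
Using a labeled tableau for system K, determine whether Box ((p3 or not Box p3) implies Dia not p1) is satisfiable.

1. Box ((p3 or not Box p3) implies Dia not p1), u

Yes, satisfiable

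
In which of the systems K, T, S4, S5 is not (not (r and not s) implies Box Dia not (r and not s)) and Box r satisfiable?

S5-tableau for the formula:
1. not (not (r and not s) implies Box Dia not (r and not s)) and Box r, 0
2. not (not (r and not s) implies Box Dia not (r and not s)), 0   [and-rule on 1]
3. Box r, 0   [and-rule on 1]
4. not (r and not s), 0   [neg-implies-rule on 2]
5. not Box Dia not (r and not s), 0   [neg-implies-rule on 2]
6. r, 0   [Box-rule on 3 via 0R0]
7. s, 0   [neg-and-rule on 4 (branches; this branch)]
8. not Dia not (r and not s), 1   [neg-Box-rule on 5: fresh world 1, 0R1]
9. r, 1   [Box-rule on 3 via 0R1]
10. r and not s, 0   [neg-Dia-rule on 8 via 1R0]
11. not s, 0   [and-rule on 10]
Accessibility: 0R0, 0R1, 1R0, 1R1
Branch closes: s and not s both at 0.
Every branch closes (one shown): unsatisfiable in S5.
S4-tableau for the formula:
1. not (not (r and not s) implies Box Dia not (r and not s)) and Box r, 0
2. not (not (r and not s) implies Box Dia not (r and not s)), 0   [and-rule on 1]
3. Box r, 0   [and-rule on 1]
4. not (r and not s), 0   [neg-implies-rule on 2]
5. not Box Dia not (r and not s), 0   [neg-implies-rule on 2]
6. r, 0   [Box-rule on 3 via 0R0]
7. s, 0   [neg-and-rule on 4 (branches; this branch)]
8. not Dia not (r and not s), 1   [neg-Box-rule on 5: fresh world 1, 0R1]
9. r, 1   [Box-rule on 3 via 0R1]
10. r and not s, 1   [neg-Dia-rule on 8 via 1R1]
11. not s, 1   [and-rule on 10]
Accessibility: 0R0, 0R1, 1R1
Complete open branch: satisfiable in S4, hence also in K, T (this S4-model is also a K-model and a T-model).

K, T, S4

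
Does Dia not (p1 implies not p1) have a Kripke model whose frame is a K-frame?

Satisfiable

1. Dia not (p1 implies not p1), u
2. not (p1 implies not p1), v
3. p1, v
Accessibility: uRv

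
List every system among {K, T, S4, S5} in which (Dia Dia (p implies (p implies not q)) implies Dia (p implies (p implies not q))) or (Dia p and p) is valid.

K-tableau for the negation not ((Dia Dia (p implies (p implies not q)) implies Dia (p implies (p implies not q))) or (Dia p and p)):
1. not ((Dia Dia (p implies (p implies not q)) implies Dia (p implies (p implies not q))) or (Dia p and p)), u
2. not (Dia Dia (p implies (p implies not q)) implies Dia (p implies (p implies not q))), u
3. not (Dia p and p), u
4. Dia Dia (p implies (p implies not q)), u
5. not Dia (p implies (p implies not q)), u
6. not p, u
7. Dia (p implies (p implies not q)), v
8. not (p implies (p implies not q)), v
9. p, v
10. not (p implies not q), v
11. q, v
12. p implies (p implies not q), w
13. p implies not q, w
14. not q, w
Accessibility: uRv, vRw
Complete open branch: countermodel on a K-frame, so not valid in K.
T-tableau for the negation not ((Dia Dia (p implies (p implies not q)) implies Dia (p implies (p implies not q))) or (Dia p and p)):
1. not ((Dia Dia (p implies (p implies not q)) implies Dia (p implies (p implies not q))) or (Dia p and p)), u
2. not (Dia Dia (p implies (p implies not q)) implies Dia (p implies (p implies not q))), u
3. not (Dia p and p), u
4. Dia Dia (p implies (p implies not q)), u
5. not Dia (p implies (p implies not q)), u
6. not (p implies (p implies not q)), u
7. p, u
8. not (p implies not q), u
9. q, u
10. not Dia p, u
11. not p, u
Accessibility: uRu
Branch closes: p and not p both at u.
Every branch closes (one shown): valid in T, hence also in S4, S5 (every theorem of T is a theorem of S4 and S5).

T, S4, S5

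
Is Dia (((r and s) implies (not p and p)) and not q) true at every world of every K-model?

Tableau for the negation not Dia (((r and s) implies (not p and p)) and not q):
1. not Dia (((r and s) implies (not p and p)) and not q), u
The negation has an open branch (countermodel exists).

Not valid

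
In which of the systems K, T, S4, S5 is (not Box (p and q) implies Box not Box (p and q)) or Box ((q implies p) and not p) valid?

S5

S4-tableau for the negation not ((not Box (p and q) implies Box not Box (p and q)) or Box ((q implies p) and not p)):
1. not ((not Box (p and q) implies Box not Box (p and q)) or Box ((q implies p) and not p)), 0
2. not (not Box (p and q) implies Box not Box (p and q)), 0   [neg-or-rule on 1]
3. not Box ((q implies p) and not p), 0   [neg-or-rule on 1]
4. not Box (p and q), 0   [neg-implies-rule on 2]
5. not Box not Box (p and q), 0   [neg-implies-rule on 2]
6. not ((q implies p) and not p), 1   [neg-Box-rule on 3: fresh world 1, 0R1]
7. p, 1   [neg-and-rule on 6 (branches; this branch)]
8. not (p and q), 2   [neg-Box-rule on 4: fresh world 2, 0R2]
9. not q, 2   [neg-and-rule on 8 (branches; this branch)]
10. Box (p and q), 3   [neg-Box-rule on 5: fresh world 3, 0R3]
11. p and q, 3   [Box-rule on 10 via 3R3]
12. p, 3   [and-rule on 11]
13. q, 3   [and-rule on 11]
Accessibility: 0R0, 0R1, 0R2, 0R3, 1R1, 2R2, 3R3
Complete open branch: countermodel on an S4-frame, so not valid in S4, nor in K, T (the same frame is also a K-frame and a T-frame).
S5-tableau for the negation not ((not Box (p and q) implies Box not Box (p and q)) or Box ((q implies p) and not p)):
1. not ((not Box (p and q) implies Box not Box (p and q)) or Box ((q implies p) and not p)), 0
2. not (not Box (p and q) implies Box not Box (p and q)), 0   [neg-or-rule on 1]
3. not Box ((q implies p) and not p), 0   [neg-or-rule on 1]
4. not Box (p and q), 0   [neg-implies-rule on 2]
5. not Box not Box (p and q), 0   [neg-implies-rule on 2]
6. not ((q implies p) and not p), 1   [neg-Box-rule on 3: fresh world 1, 0R1]
7. p, 1   [neg-and-rule on 6 (branches; this branch)]
8. not (p and q), 2   [neg-Box-rule on 4: fresh world 2, 0R2]
9. not q, 2   [neg-and-rule on 8 (branches; this branch)]
10. Box (p and q), 3   [neg-Box-rule on 5: fresh world 3, 0R3]
11. p and q, 0   [Box-rule on 10 via 3R0]
12. p, 0   [and-rule on 11]
13. q, 0   [and-rule on 11]
14. p and q, 1   [Box-rule on 10 via 3R1]
15. q, 1   [and-rule on 14]
16. p and q, 2   [Box-rule on 10 via 3R2]
17. p, 2   [and-rule on 16]
18. q, 2   [and-rule on 16]
Accessibility: 0R0, 0R1, 0R2, 0R3, 1R0, 1R1, 1R2, 1R3, 2R0, 2R1, 2R2, 2R3, 3R0, 3R1, 3R2, 3R3
Branch closes: q and not q both at 2.
Every branch closes (one shown): valid in S5.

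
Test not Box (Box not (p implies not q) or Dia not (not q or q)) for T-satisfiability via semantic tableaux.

1. not Box (Box not (p implies not q) or Dia not (not q or q)), 0
2. not (Box not (p implies not q) or Dia not (not q or q)), 1
3. not Box not (p implies not q), 1
4. not Dia not (not q or q), 1
5. not q or q, 1
6. q, 1
7. p implies not q, 2
8. not q or q, 2
9. not q, 2
Accessibility: 0R0, 0R1, 1R1, 1R2, 2R2

Yes, satisfiable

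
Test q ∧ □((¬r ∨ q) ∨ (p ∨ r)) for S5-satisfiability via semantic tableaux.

Yes, satisfiable

1. q ∧ □((¬r ∨ q) ∨ (p ∨ r)), 0
2. q, 0   [∧-rule on 1]
3. □((¬r ∨ q) ∨ (p ∨ r)), 0   [∧-rule on 1]
4. (¬r ∨ q) ∨ (p ∨ r), 0   [□-rule on 3 via 0R0]
5. p ∨ r, 0   [∨-rule on 4 (branches; this branch)]
6. r, 0   [∨-rule on 5 (branches; this branch)]
Accessibility: 0R0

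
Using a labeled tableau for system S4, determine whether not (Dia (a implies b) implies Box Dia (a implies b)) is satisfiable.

Satisfiable (open branch found)

1. not (Dia (a implies b) implies Box Dia (a implies b)), 0
2. Dia (a implies b), 0
3. not Box Dia (a implies b), 0
4. a implies b, 1
5. b, 1
6. not Dia (a implies b), 2
7. not (a implies b), 2
8. a, 2
9. not b, 2
Accessibility: 0R0, 0R1, 0R2, 1R1, 2R2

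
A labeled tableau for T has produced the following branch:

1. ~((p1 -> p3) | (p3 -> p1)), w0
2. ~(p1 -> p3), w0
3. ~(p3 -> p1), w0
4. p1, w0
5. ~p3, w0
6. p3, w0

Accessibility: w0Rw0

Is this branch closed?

Closed

Both p3 and ~p3 appear at w0.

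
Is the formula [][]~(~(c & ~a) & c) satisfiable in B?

1. [][]~(~(c & ~a) & c), w0
2. []~(~(c & ~a) & c), w0   [[]-rule on 1 via w0Rw0]
3. ~(~(c & ~a) & c), w0   [[]-rule on 2 via w0Rw0]
4. ~c, w0   [~&-rule on 3 (branches; this branch)]
Accessibility: w0Rw0

Satisfiable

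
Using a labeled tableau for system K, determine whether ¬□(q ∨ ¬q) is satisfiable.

Unsatisfiable (every branch closes)

1. ¬□(q ∨ ¬q), w0
2. ¬(q ∨ ¬q), w1
3. ¬q, w1
4. q, w1
Accessibility: w0Rw1
Branch closes: q and ¬q both at w1.
All branches of the tableau close; one closing branch shown above.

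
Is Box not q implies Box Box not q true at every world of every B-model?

Tableau for the negation not (Box not q implies Box Box not q):
1. not (Box not q implies Box Box not q), u
2. Box not q, u
3. not Box Box not q, u
4. not q, u
5. not Box not q, v
6. not q, v
7. q, w
Accessibility: uRu, uRv, vRu, vRv, vRw, wRv, wRw
The negation has an open branch (countermodel exists).

No, not valid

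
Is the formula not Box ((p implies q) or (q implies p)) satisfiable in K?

1. not Box ((p implies q) or (q implies p)), w0
2. not ((p implies q) or (q implies p)), w1   [neg-Box-rule on 1: fresh world w1, w0Rw1]
3. not (p implies q), w1   [neg-or-rule on 2]
4. not (q implies p), w1   [neg-or-rule on 2]
5. p, w1   [neg-implies-rule on 3]
6. not q, w1   [neg-implies-rule on 3]
7. q, w1   [neg-implies-rule on 4]
8. not p, w1   [neg-implies-rule on 4]
Accessibility: w0Rw1
Branch closes: q and not q both at w1.
(One branch shown.) All branches close.

Unsatisfiable (every branch closes)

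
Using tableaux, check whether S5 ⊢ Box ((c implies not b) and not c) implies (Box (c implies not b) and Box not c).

Valid in S5

Tableau for the negation not (Box ((c implies not b) and not c) implies (Box (c implies not b) and Box not c)):
1. not (Box ((c implies not b) and not c) implies (Box (c implies not b) and Box not c)), w0
2. Box ((c implies not b) and not c), w0   [neg-implies-rule on 1]
3. not (Box (c implies not b) and Box not c), w0   [neg-implies-rule on 1]
4. (c implies not b) and not c, w0   [Box-rule on 2 via w0Rw0]
5. c implies not b, w0   [and-rule on 4]
6. not c, w0   [and-rule on 4]
7. not Box (c implies not b), w0   [neg-and-rule on 3 (branches; this branch)]
8. not b, w0   [implies-rule on 5 (branches; this branch)]
9. not (c implies not b), w1   [neg-Box-rule on 7: fresh world w1, w0Rw1]
10. c, w1   [neg-implies-rule on 9]
11. b, w1   [neg-implies-rule on 9]
12. (c implies not b) and not c, w1   [Box-rule on 2 via w0Rw1]
13. c implies not b, w1   [and-rule on 12]
14. not c, w1   [and-rule on 12]
Accessibility: w0Rw0, w0Rw1, w1Rw0, w1Rw1
Branch closes: c and not c both at w1.
Every branch of the negation's tableau closes; the branch above is one of them.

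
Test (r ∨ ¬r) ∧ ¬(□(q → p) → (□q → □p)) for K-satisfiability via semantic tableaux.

Unsatisfiable

1. (r ∨ ¬r) ∧ ¬(□(q → p) → (□q → □p)), w0
2. r ∨ ¬r, w0
3. ¬(□(q → p) → (□q → □p)), w0
4. □(q → p), w0
5. ¬(□q → □p), w0
6. □q, w0
7. ¬□p, w0
8. ¬r, w0
9. ¬p, w1
10. q → p, w1
11. q, w1
12. p, w1
Accessibility: w0Rw1
Branch closes: p and ¬p both at w1.
Every branch closes; the branch above is one of them.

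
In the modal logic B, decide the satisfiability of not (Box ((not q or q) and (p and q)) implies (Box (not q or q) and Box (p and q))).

1. not (Box ((not q or q) and (p and q)) implies (Box (not q or q) and Box (p and q))), u
2. Box ((not q or q) and (p and q)), u
3. not (Box (not q or q) and Box (p and q)), u
4. (not q or q) and (p and q), u
5. not q or q, u
6. p and q, u
7. p, u
8. q, u
9. not Box (p and q), u
10. not (p and q), v
11. (not q or q) and (p and q), v
12. not q or q, v
13. p and q, v
14. p, v
15. q, v
16. not q, v
Accessibility: uRu, uRv, vRu, vRv
Branch closes: q and not q both at v.
(One branch shown.) All branches close.

No, unsatisfiable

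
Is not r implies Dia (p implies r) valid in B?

Tableau for the negation not (not r implies Dia (p implies r)):
1. not (not r implies Dia (p implies r)), u
2. not r, u
3. not Dia (p implies r), u
4. not (p implies r), u
5. p, u
Accessibility: uRu
The negation has an open branch (countermodel exists).

Not valid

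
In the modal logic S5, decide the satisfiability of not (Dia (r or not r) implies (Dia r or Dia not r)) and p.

Unsatisfiable (every branch closes)

1. not (Dia (r or not r) implies (Dia r or Dia not r)) and p, u
2. not (Dia (r or not r) implies (Dia r or Dia not r)), u
3. p, u
4. Dia (r or not r), u
5. not (Dia r or Dia not r), u
6. not Dia r, u
7. not Dia not r, u
8. not r, u
9. r, u
Accessibility: uRu
Branch closes: r and not r both at u.
Every branch closes; the branch above is one of them.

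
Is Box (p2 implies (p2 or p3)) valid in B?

Yes, valid

Tableau for the negation not Box (p2 implies (p2 or p3)):
1. not Box (p2 implies (p2 or p3)), u
2. not (p2 implies (p2 or p3)), v   [neg-Box-rule on 1: fresh world v, uRv]
3. p2, v   [neg-implies-rule on 2]
4. not (p2 or p3), v   [neg-implies-rule on 2]
5. not p2, v   [neg-or-rule on 4]
6. not p3, v   [neg-or-rule on 4]
Accessibility: uRu, uRv, vRu, vRv
Branch closes: p2 and not p2 both at v.
Every branch of the negation's tableau closes; the branch above is one of them.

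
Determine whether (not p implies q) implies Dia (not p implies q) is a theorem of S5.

Tableau for the negation not ((not p implies q) implies Dia (not p implies q)):
1. not ((not p implies q) implies Dia (not p implies q)), u
2. not p implies q, u
3. not Dia (not p implies q), u
4. not (not p implies q), u
5. not p, u
6. not q, u
7. q, u
Accessibility: uRu
Branch closes: q and not q both at u.
All branches of the negation close; one closing branch shown above.

Valid in S5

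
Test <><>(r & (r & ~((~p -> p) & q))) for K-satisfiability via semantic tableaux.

1. <><>(r & (r & ~((~p -> p) & q))), u
2. <>(r & (r & ~((~p -> p) & q))), v   [<>-rule on 1: fresh world v, uRv]
3. r & (r & ~((~p -> p) & q)), w   [<>-rule on 2: fresh world w, vRw]
4. r, w   [&-rule on 3]
5. r & ~((~p -> p) & q), w   [&-rule on 3]
6. ~((~p -> p) & q), w   [&-rule on 5]
7. ~q, w   [~&-rule on 6 (branches; this branch)]
Accessibility: uRv, vRw

Satisfiable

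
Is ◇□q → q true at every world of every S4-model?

Tableau for the negation ¬(◇□q → q):
1. ¬(◇□q → q), w0
2. ◇□q, w0
3. ¬q, w0
4. □q, w1
5. q, w1
Accessibility: w0Rw0, w0Rw1, w1Rw1
The negation has an open branch (countermodel exists).

Not valid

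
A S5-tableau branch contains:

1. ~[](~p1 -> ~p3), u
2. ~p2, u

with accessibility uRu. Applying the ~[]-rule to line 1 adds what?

a fresh world v with uRv, and ~(~p1 -> ~p3) at v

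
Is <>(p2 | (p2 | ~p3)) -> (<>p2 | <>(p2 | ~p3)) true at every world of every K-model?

Tableau for the negation ~(<>(p2 | (p2 | ~p3)) -> (<>p2 | <>(p2 | ~p3))):
1. ~(<>(p2 | (p2 | ~p3)) -> (<>p2 | <>(p2 | ~p3))), u
2. <>(p2 | (p2 | ~p3)), u
3. ~(<>p2 | <>(p2 | ~p3)), u
4. ~<>p2, u
5. ~<>(p2 | ~p3), u
6. p2 | (p2 | ~p3), v
7. ~p2, v
8. ~(p2 | ~p3), v
9. p3, v
10. p2 | ~p3, v
11. ~p3, v
Accessibility: uRv
Branch closes: p3 and ~p3 both at v.
Every branch of the negation's tableau closes; the branch above is one of them.

Valid in K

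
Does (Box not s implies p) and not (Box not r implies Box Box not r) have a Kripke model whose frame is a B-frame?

Satisfiable (open branch found)

1. (Box not s implies p) and not (Box not r implies Box Box not r), 0
2. Box not s implies p, 0
3. not (Box not r implies Box Box not r), 0
4. Box not r, 0
5. not Box Box not r, 0
6. not r, 0
7. p, 0
8. not Box not r, 1
9. not r, 1
10. r, 2
Accessibility: 0R0, 0R1, 1R0, 1R1, 1R2, 2R1, 2R2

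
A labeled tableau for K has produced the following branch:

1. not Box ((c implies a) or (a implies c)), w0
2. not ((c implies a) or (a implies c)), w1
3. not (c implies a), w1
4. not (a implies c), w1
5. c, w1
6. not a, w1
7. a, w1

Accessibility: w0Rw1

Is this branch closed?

Yes, closed

Both a and not a appear at w1.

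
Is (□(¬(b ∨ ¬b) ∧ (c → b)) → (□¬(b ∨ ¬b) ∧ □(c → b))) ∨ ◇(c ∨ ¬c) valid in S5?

Valid in S5

Tableau for the negation ¬((□(¬(b ∨ ¬b) ∧ (c → b)) → (□¬(b ∨ ¬b) ∧ □(c → b))) ∨ ◇(c ∨ ¬c)):
1. ¬((□(¬(b ∨ ¬b) ∧ (c → b)) → (□¬(b ∨ ¬b) ∧ □(c → b))) ∨ ◇(c ∨ ¬c)), u
2. ¬(□(¬(b ∨ ¬b) ∧ (c → b)) → (□¬(b ∨ ¬b) ∧ □(c → b))), u
3. ¬◇(c ∨ ¬c), u
4. □(¬(b ∨ ¬b) ∧ (c → b)), u
5. ¬(□¬(b ∨ ¬b) ∧ □(c → b)), u
6. ¬(c ∨ ¬c), u
7. ¬c, u
8. c, u
Accessibility: uRu
Branch closes: c and ¬c both at u.
All branches of the negation close; one closing branch shown above.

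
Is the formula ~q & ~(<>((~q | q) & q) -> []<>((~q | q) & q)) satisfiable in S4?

1. ~q & ~(<>((~q | q) & q) -> []<>((~q | q) & q)), u
2. ~q, u   [&-rule on 1]
3. ~(<>((~q | q) & q) -> []<>((~q | q) & q)), u   [&-rule on 1]
4. <>((~q | q) & q), u   [~->-rule on 3]
5. ~[]<>((~q | q) & q), u   [~->-rule on 3]
6. (~q | q) & q, v   [<>-rule on 4: fresh world v, uRv]
7. ~q | q, v   [&-rule on 6]
8. q, v   [&-rule on 6]
9. ~<>((~q | q) & q), w   [~[]-rule on 5: fresh world w, uRw]
10. ~((~q | q) & q), w   [~<>-rule on 9 via wRw]
11. ~q, w   [~&-rule on 10 (branches; this branch)]
Accessibility: uRu, uRv, uRw, vRv, wRw

Yes, satisfiable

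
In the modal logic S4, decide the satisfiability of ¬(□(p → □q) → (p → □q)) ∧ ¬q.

1. ¬(□(p → □q) → (p → □q)) ∧ ¬q, 0
2. ¬(□(p → □q) → (p → □q)), 0
3. ¬q, 0
4. □(p → □q), 0
5. ¬(p → □q), 0
6. p, 0
7. ¬□q, 0
8. p → □q, 0
9. □q, 0
10. q, 0
Accessibility: 0R0
Branch closes: q and ¬q both at 0.
(One branch shown.) All branches close.

Unsatisfiable (every branch closes)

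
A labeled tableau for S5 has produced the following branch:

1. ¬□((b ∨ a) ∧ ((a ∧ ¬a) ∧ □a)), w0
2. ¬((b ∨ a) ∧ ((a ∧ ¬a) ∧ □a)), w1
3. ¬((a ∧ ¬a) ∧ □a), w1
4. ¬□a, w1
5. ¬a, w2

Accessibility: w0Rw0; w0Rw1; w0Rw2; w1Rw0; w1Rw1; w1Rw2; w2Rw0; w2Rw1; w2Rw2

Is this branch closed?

No, open

No atom appears with both signs at the same world.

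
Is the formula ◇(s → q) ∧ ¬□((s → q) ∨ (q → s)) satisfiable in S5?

1. ◇(s → q) ∧ ¬□((s → q) ∨ (q → s)), 0
2. ◇(s → q), 0   [∧-rule on 1]
3. ¬□((s → q) ∨ (q → s)), 0   [∧-rule on 1]
4. s → q, 1   [◇-rule on 2: fresh world 1, 0R1]
5. q, 1   [→-rule on 4 (branches; this branch)]
6. ¬((s → q) ∨ (q → s)), 2   [¬□-rule on 3: fresh world 2, 0R2]
7. ¬(s → q), 2   [¬∨-rule on 6]
8. ¬(q → s), 2   [¬∨-rule on 6]
9. s, 2   [¬→-rule on 7]
10. ¬q, 2   [¬→-rule on 7]
11. q, 2   [¬→-rule on 8]
12. ¬s, 2   [¬→-rule on 8]
Accessibility: 0R0, 0R1, 0R2, 1R0, 1R1, 1R2, 2R0, 2R1, 2R2
Branch closes: q and ¬q both at 2.
Every branch closes; the branch above is one of them.

No, unsatisfiable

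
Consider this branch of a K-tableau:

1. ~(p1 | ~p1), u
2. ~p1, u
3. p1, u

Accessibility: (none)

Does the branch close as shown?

Both p1 and ~p1 appear at u.

Yes, closed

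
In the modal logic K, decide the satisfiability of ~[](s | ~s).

1. ~[](s | ~s), u
2. ~(s | ~s), v   [~[]-rule on 1: fresh world v, uRv]
3. ~s, v   [~|-rule on 2]
4. s, v   [~|-rule on 2]
Accessibility: uRv
Branch closes: s and ~s both at v.
(One branch shown.) All branches close.

Unsatisfiable (every branch closes)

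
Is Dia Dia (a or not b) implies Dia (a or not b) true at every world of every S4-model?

Tableau for the negation not (Dia Dia (a or not b) implies Dia (a or not b)):
1. not (Dia Dia (a or not b) implies Dia (a or not b)), w0
2. Dia Dia (a or not b), w0
3. not Dia (a or not b), w0
4. not (a or not b), w0
5. not a, w0
6. b, w0
7. Dia (a or not b), w1
8. not (a or not b), w1
9. not a, w1
10. b, w1
11. a or not b, w2
12. not (a or not b), w2
13. not a, w2
14. b, w2
15. not b, w2
Accessibility: w0Rw0, w0Rw1, w0Rw2, w1Rw1, w1Rw2, w2Rw2
Branch closes: b and not b both at w2.
Every branch of the negation's tableau closes; the branch above is one of them.

Yes, valid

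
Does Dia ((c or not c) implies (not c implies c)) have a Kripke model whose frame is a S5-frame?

Yes, satisfiable

1. Dia ((c or not c) implies (not c implies c)), w0
2. (c or not c) implies (not c implies c), w1   [Dia-rule on 1: fresh world w1, w0Rw1]
3. not c implies c, w1   [implies-rule on 2 (branches; this branch)]
4. c, w1   [implies-rule on 3 (branches; this branch)]
Accessibility: w0Rw0, w0Rw1, w1Rw0, w1Rw1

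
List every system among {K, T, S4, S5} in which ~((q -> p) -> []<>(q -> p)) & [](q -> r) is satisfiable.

K, T, S4

S4-tableau for the formula:
1. ~((q -> p) -> []<>(q -> p)) & [](q -> r), u
2. ~((q -> p) -> []<>(q -> p)), u
3. [](q -> r), u
4. q -> p, u
5. ~[]<>(q -> p), u
6. q -> r, u
7. p, u
8. r, u
9. ~<>(q -> p), v
10. q -> r, v
11. ~(q -> p), v
12. q, v
13. ~p, v
14. r, v
Accessibility: uRu, uRv, vRv
Complete open branch: satisfiable in S4, hence also in K, T (this S4-model is also a K-model and a T-model).
S5-tableau for the formula:
1. ~((q -> p) -> []<>(q -> p)) & [](q -> r), u
2. ~((q -> p) -> []<>(q -> p)), u
3. [](q -> r), u
4. q -> p, u
5. ~[]<>(q -> p), u
6. q -> r, u
7. p, u
8. r, u
9. ~<>(q -> p), v
10. q -> r, v
11. ~(q -> p), u
12. q, u
13. ~p, u
Accessibility: uRu, uRv, vRu, vRv
Branch closes: p and ~p both at u.
Every branch closes (one shown): unsatisfiable in S5.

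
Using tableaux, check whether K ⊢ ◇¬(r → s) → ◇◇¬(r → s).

Not valid

Tableau for the negation ¬(◇¬(r → s) → ◇◇¬(r → s)):
1. ¬(◇¬(r → s) → ◇◇¬(r → s)), 0
2. ◇¬(r → s), 0   [¬→-rule on 1]
3. ¬◇◇¬(r → s), 0   [¬→-rule on 1]
4. ¬(r → s), 1   [◇-rule on 2: fresh world 1, 0R1]
5. r, 1   [¬→-rule on 4]
6. ¬s, 1   [¬→-rule on 4]
7. ¬◇¬(r → s), 1   [¬◇-rule on 3 via 0R1]
Accessibility: 0R1
The negation has an open branch (countermodel exists).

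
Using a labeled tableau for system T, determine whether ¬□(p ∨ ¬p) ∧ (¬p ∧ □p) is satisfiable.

No, unsatisfiable

1. ¬□(p ∨ ¬p) ∧ (¬p ∧ □p), 0
2. ¬□(p ∨ ¬p), 0   [∧-rule on 1]
3. ¬p ∧ □p, 0   [∧-rule on 1]
4. ¬p, 0   [∧-rule on 3]
5. □p, 0   [∧-rule on 3]
6. p, 0   [□-rule on 5 via 0R0]
Accessibility: 0R0
Branch closes: p and ¬p both at 0.
All branches of the tableau close; one closing branch shown above.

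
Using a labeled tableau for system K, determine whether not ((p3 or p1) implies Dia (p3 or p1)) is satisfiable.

Yes, satisfiable

1. not ((p3 or p1) implies Dia (p3 or p1)), w0
2. p3 or p1, w0
3. not Dia (p3 or p1), w0
4. p1, w0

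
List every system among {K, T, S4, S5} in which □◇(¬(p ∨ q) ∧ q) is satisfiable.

K-tableau for the formula:
1. □◇(¬(p ∨ q) ∧ q), 0
Complete open branch: satisfiable in K.
T-tableau for the formula:
1. □◇(¬(p ∨ q) ∧ q), 0
2. ◇(¬(p ∨ q) ∧ q), 0
3. ¬(p ∨ q) ∧ q, 1
4. ¬(p ∨ q), 1
5. q, 1
6. ¬p, 1
7. ¬q, 1
Accessibility: 0R0, 0R1, 1R1
Branch closes: q and ¬q both at 1.
Every branch closes (one shown): unsatisfiable in T, hence also in S4, S5 (every S4/S5-frame is a T-frame).

K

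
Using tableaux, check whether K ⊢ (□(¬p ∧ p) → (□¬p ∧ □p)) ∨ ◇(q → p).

Valid in K

Tableau for the negation ¬((□(¬p ∧ p) → (□¬p ∧ □p)) ∨ ◇(q → p)):
1. ¬((□(¬p ∧ p) → (□¬p ∧ □p)) ∨ ◇(q → p)), u
2. ¬(□(¬p ∧ p) → (□¬p ∧ □p)), u
3. ¬◇(q → p), u
4. □(¬p ∧ p), u
5. ¬(□¬p ∧ □p), u
6. ¬□p, u
7. ¬p, v
8. ¬(q → p), v
9. q, v
10. ¬p ∧ p, v
11. p, v
Accessibility: uRv
Branch closes: p and ¬p both at v.
Every branch of the negation's tableau closes; the branch above is one of them.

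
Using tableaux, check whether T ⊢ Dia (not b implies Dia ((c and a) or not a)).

Tableau for the negation not Dia (not b implies Dia ((c and a) or not a)):
1. not Dia (not b implies Dia ((c and a) or not a)), 0
2. not (not b implies Dia ((c and a) or not a)), 0   [neg-Dia-rule on 1 via 0R0]
3. not b, 0   [neg-implies-rule on 2]
4. not Dia ((c and a) or not a), 0   [neg-implies-rule on 2]
5. not ((c and a) or not a), 0   [neg-Dia-rule on 4 via 0R0]
6. not (c and a), 0   [neg-or-rule on 5]
7. a, 0   [neg-or-rule on 5]
8. not c, 0   [neg-and-rule on 6 (branches; this branch)]
Accessibility: 0R0
The negation has an open branch (countermodel exists).

Not valid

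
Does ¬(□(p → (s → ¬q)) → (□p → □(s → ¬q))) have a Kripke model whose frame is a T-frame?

1. ¬(□(p → (s → ¬q)) → (□p → □(s → ¬q))), w0
2. □(p → (s → ¬q)), w0
3. ¬(□p → □(s → ¬q)), w0
4. □p, w0
5. ¬□(s → ¬q), w0
6. p → (s → ¬q), w0
7. p, w0
8. s → ¬q, w0
9. ¬q, w0
10. ¬(s → ¬q), w1
11. s, w1
12. q, w1
13. p → (s → ¬q), w1
14. p, w1
15. s → ¬q, w1
16. ¬q, w1
Accessibility: w0Rw0, w0Rw1, w1Rw1
Branch closes: q and ¬q both at w1.
(One branch shown.) All branches close.

No, unsatisfiable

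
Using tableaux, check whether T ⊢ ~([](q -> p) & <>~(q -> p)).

Tableau for the negation [](q -> p) & <>~(q -> p):
1. [](q -> p) & <>~(q -> p), w0
2. [](q -> p), w0
3. <>~(q -> p), w0
4. q -> p, w0
5. p, w0
6. ~(q -> p), w1
7. q, w1
8. ~p, w1
9. q -> p, w1
10. p, w1
Accessibility: w0Rw0, w0Rw1, w1Rw1
Branch closes: p and ~p both at w1.
All branches of the negation close; one closing branch shown above.

Valid in T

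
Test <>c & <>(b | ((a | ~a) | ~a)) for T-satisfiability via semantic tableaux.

1. <>c & <>(b | ((a | ~a) | ~a)), 0
2. <>c, 0   [&-rule on 1]
3. <>(b | ((a | ~a) | ~a)), 0   [&-rule on 1]
4. c, 1   [<>-rule on 2: fresh world 1, 0R1]
5. b | ((a | ~a) | ~a), 2   [<>-rule on 3: fresh world 2, 0R2]
6. (a | ~a) | ~a, 2   [|-rule on 5 (branches; this branch)]
7. ~a, 2   [|-rule on 6 (branches; this branch)]
Accessibility: 0R0, 0R1, 0R2, 1R1, 2R2

Yes, satisfiable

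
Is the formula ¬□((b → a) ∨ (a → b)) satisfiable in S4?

1. ¬□((b → a) ∨ (a → b)), u
2. ¬((b → a) ∨ (a → b)), v   [¬□-rule on 1: fresh world v, uRv]
3. ¬(b → a), v   [¬∨-rule on 2]
4. ¬(a → b), v   [¬∨-rule on 2]
5. b, v   [¬→-rule on 3]
6. ¬a, v   [¬→-rule on 3]
7. a, v   [¬→-rule on 4]
8. ¬b, v   [¬→-rule on 4]
Accessibility: uRu, uRv, vRv
Branch closes: a and ¬a both at v.
Every branch closes; the branch above is one of them.

Unsatisfiable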